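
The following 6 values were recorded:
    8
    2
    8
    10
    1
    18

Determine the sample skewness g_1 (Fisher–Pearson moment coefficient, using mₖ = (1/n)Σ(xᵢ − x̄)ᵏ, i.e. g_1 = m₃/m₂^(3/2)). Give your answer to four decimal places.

x̄ = (8 + 2 + 8 + 10 + 1 + 18) / 6 = 7.8333
deviations (xᵢ − x̄): 0.1667, -5.8333, 0.1667, 2.1667, -6.8333, 10.1667
Σ(xᵢ − x̄)² = 188.8333 ⇒ m₂ = 188.8333/6 = 31.47222
Σ(xᵢ − x̄)³ = 543.4444 ⇒ m₃ = 543.4444/6 = 90.57407
m₂^(3/2) = 31.47222^(1.5) = 176.55951
g_1 = m₃ / m₂^(3/2) = 90.57407 / 176.55951 ≈ 0.5130

0.5130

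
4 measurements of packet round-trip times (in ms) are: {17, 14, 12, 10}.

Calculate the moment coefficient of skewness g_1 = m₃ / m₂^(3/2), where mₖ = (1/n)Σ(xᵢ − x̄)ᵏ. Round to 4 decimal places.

0.2439

x̄ = (17 + 14 + 12 + 10) / 4 = 13.2500
deviations (xᵢ − x̄): 3.7500, 0.7500, -1.2500, -3.2500
Σ(xᵢ − x̄)² = 26.7500 ⇒ m₂ = 26.7500/4 = 6.68750
Σ(xᵢ − x̄)³ = 16.8750 ⇒ m₃ = 16.8750/4 = 4.21875
m₂^(3/2) = 6.68750^(1.5) = 17.29401
g_1 = m₃ / m₂^(3/2) = 4.21875 / 17.29401 ≈ 0.2439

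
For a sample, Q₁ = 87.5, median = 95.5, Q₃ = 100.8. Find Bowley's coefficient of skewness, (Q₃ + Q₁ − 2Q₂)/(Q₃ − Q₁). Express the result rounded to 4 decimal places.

-0.2030

numerator: Q₃ + Q₁ − 2Q₂ = 100.8 + 87.5 − 2×95.5 = -2.7000
denominator: Q₃ − Q₁ = 100.8 − 87.5 = 13.3000
Bowley skewness = -2.7000 / 13.3000 ≈ -0.2030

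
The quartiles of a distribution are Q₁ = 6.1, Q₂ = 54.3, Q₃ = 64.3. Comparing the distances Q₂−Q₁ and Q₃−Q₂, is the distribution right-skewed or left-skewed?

left-skewed

Q₂ − Q₁ = 48.2;  Q₃ − Q₂ = 10.0
Q₂ − Q₁ > Q₃ − Q₂ ⇒ the lower half is more spread out ⇒ left-skewed.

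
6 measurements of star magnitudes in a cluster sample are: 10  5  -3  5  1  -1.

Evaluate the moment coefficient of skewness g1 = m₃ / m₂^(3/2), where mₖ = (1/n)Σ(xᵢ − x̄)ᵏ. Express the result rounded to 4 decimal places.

x̄ = (10 + 5 - 3 + 5 + 1 - 1) / 6 = 2.8333
deviations (xᵢ − x̄): 7.1667, 2.1667, -5.8333, 2.1667, -1.8333, -3.8333
Σ(xᵢ − x̄)² = 112.8333 ⇒ m₂ = 112.8333/6 = 18.80556
Σ(xᵢ − x̄)³ = 127.4444 ⇒ m₃ = 127.4444/6 = 21.24074
m₂^(3/2) = 18.80556^(1.5) = 81.55099
g1 = m₃ / m₂^(3/2) = 21.24074 / 81.55099 ≈ 0.2605

0.2605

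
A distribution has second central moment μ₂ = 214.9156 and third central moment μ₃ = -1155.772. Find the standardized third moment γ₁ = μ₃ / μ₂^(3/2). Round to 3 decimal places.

σ = √μ₂ = √214.9156 = 14.66000
σ³ = μ₂^(3/2) = 3150.66270
γ₁ = μ₃/σ³ = -1155.772 / 3150.66270 ≈ -0.367

-0.367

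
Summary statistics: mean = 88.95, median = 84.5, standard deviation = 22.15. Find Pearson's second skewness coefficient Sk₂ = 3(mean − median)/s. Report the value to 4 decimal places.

0.6027

Sk₂ = 3(88.95 − 84.5) / 22.15 = 3 × 4.4500 / 22.15
    = 13.3500 / 22.15 ≈ 0.6027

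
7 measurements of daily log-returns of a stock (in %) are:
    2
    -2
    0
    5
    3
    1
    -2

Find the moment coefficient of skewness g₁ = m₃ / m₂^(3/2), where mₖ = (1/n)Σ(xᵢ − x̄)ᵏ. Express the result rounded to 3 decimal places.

x̄ = (2 - 2 + 0 + 5 + 3 + 1 - 2) / 7 = 1.0000
deviations (xᵢ − x̄): 1.0000, -3.0000, -1.0000, 4.0000, 2.0000, 0.0000, -3.0000
Σ(xᵢ − x̄)² = 40.0000 ⇒ m₂ = 40.0000/7 = 5.71429
Σ(xᵢ − x̄)³ = 18.0000 ⇒ m₃ = 18.0000/7 = 2.57143
m₂^(3/2) = 5.71429^(1.5) = 13.65976
g₁ = m₃ / m₂^(3/2) = 2.57143 / 13.65976 ≈ 0.188

0.188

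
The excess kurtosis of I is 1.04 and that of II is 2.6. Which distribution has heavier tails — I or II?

Higher excess kurtosis ⇒ heavier tails relative to the normal distribution.
1.04 vs 2.6: the larger is 2.6, so II has heavier tails.

II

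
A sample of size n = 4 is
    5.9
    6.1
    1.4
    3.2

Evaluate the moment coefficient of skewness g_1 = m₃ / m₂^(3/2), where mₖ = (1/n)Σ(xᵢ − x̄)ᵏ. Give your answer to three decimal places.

x̄ = (5.9 + 6.1 + 1.4 + 3.2) / 4 = 4.1500
deviations (xᵢ − x̄): 1.7500, 1.9500, -2.7500, -0.9500
Σ(xᵢ − x̄)² = 15.3300 ⇒ m₂ = 15.3300/4 = 3.83250
Σ(xᵢ − x̄)³ = -8.8800 ⇒ m₃ = -8.8800/4 = -2.22000
m₂^(3/2) = 3.83250^(1.5) = 7.50280
g_1 = m₃ / m₂^(3/2) = -2.22000 / 7.50280 ≈ -0.296

-0.296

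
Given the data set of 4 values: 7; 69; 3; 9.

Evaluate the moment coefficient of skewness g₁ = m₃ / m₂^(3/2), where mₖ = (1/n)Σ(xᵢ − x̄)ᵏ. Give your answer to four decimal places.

1.1327

x̄ = (7 + 69 + 3 + 9) / 4 = 22.0000
deviations (xᵢ − x̄): -15.0000, 47.0000, -19.0000, -13.0000
Σ(xᵢ − x̄)² = 2964.0000 ⇒ m₂ = 2964.0000/4 = 741.00000
Σ(xᵢ − x̄)³ = 91392.0000 ⇒ m₃ = 91392.0000/4 = 22848.00000
m₂^(3/2) = 741.00000^(1.5) = 20170.99455
g₁ = m₃ / m₂^(3/2) = 22848.00000 / 20170.99455 ≈ 1.1327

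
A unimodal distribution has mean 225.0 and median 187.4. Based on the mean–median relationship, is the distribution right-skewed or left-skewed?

mean − median = 225.0 − 187.4 = 37.6
mean > median ⇒ the longer tail is on the right ⇒ right-skewed (positively skewed).

right-skewed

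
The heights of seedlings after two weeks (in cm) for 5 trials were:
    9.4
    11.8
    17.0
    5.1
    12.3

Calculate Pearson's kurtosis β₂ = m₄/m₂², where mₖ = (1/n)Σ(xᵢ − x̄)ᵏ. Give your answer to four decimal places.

2.2027

x̄ = 11.1200
Σ(xᵢ − x̄)² = 75.6280 ⇒ m₂ = 15.12560
Σ(xᵢ − x̄)⁴ = 2519.6604 ⇒ m₄ = 503.93209
m₂² = 228.78378
β₂ = m₄/m₂² = 503.93209 / 228.78378 ≈ 2.2027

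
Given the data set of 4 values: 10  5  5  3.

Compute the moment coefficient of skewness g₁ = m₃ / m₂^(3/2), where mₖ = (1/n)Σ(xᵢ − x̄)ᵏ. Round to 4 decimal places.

x̄ = (10 + 5 + 5 + 3) / 4 = 5.7500
deviations (xᵢ − x̄): 4.2500, -0.7500, -0.7500, -2.7500
Σ(xᵢ − x̄)² = 26.7500 ⇒ m₂ = 26.7500/4 = 6.68750
Σ(xᵢ − x̄)³ = 55.1250 ⇒ m₃ = 55.1250/4 = 13.78125
m₂^(3/2) = 6.68750^(1.5) = 17.29401
g₁ = m₃ / m₂^(3/2) = 13.78125 / 17.29401 ≈ 0.7969

0.7969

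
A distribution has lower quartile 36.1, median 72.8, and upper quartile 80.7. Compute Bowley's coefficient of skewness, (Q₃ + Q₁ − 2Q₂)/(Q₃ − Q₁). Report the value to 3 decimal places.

-0.646

numerator: Q₃ + Q₁ − 2Q₂ = 80.7 + 36.1 − 2×72.8 = -28.8000
denominator: Q₃ − Q₁ = 80.7 − 36.1 = 44.6000
Bowley skewness = -28.8000 / 44.6000 ≈ -0.646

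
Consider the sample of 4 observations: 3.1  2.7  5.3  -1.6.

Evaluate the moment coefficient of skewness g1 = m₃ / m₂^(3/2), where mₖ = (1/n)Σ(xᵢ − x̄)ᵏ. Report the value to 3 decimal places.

-0.598

x̄ = (3.1 + 2.7 + 5.3 - 1.6) / 4 = 2.3750
deviations (xᵢ − x̄): 0.7250, 0.3250, 2.9250, -3.9750
Σ(xᵢ − x̄)² = 24.9875 ⇒ m₂ = 24.9875/4 = 6.24688
Σ(xᵢ − x̄)³ = -37.3669 ⇒ m₃ = -37.3669/4 = -9.34172
m₂^(3/2) = 6.24688^(1.5) = 15.61328
g1 = m₃ / m₂^(3/2) = -9.34172 / 15.61328 ≈ -0.598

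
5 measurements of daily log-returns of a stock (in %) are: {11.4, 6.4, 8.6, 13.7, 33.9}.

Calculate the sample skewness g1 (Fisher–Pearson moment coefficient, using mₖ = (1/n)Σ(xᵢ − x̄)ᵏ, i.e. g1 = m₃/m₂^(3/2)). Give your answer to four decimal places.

x̄ = (11.4 + 6.4 + 8.6 + 13.7 + 33.9) / 5 = 14.8000
deviations (xᵢ − x̄): -3.4000, -8.4000, -6.2000, -1.1000, 19.1000
Σ(xᵢ − x̄)² = 486.5800 ⇒ m₂ = 486.5800/5 = 97.31600
Σ(xᵢ − x̄)³ = 6096.2040 ⇒ m₃ = 6096.2040/5 = 1219.24080
m₂^(3/2) = 97.31600^(1.5) = 960.01137
g1 = m₃ / m₂^(3/2) = 1219.24080 / 960.01137 ≈ 1.2700

1.2700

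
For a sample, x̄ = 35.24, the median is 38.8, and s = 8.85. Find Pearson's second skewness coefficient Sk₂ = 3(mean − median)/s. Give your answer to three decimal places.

Sk₂ = 3(35.24 − 38.8) / 8.85 = 3 × -3.5600 / 8.85
    = -10.6800 / 8.85 ≈ -1.207

-1.207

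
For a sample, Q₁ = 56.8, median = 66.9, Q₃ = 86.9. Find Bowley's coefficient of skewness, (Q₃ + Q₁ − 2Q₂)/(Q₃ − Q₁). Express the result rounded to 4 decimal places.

numerator: Q₃ + Q₁ − 2Q₂ = 86.9 + 56.8 − 2×66.9 = 9.9000
denominator: Q₃ − Q₁ = 86.9 − 56.8 = 30.1000
Bowley skewness = 9.9000 / 30.1000 ≈ 0.3289

0.3289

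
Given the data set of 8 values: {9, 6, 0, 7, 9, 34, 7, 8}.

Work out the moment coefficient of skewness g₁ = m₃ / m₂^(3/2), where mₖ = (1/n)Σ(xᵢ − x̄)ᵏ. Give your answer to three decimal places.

x̄ = (9 + 6 + 0 + 7 + 9 + 34 + 7 + 8) / 8 = 10.0000
deviations (xᵢ − x̄): -1.0000, -4.0000, -10.0000, -3.0000, -1.0000, 24.0000, -3.0000, -2.0000
Σ(xᵢ − x̄)² = 716.0000 ⇒ m₂ = 716.0000/8 = 89.50000
Σ(xᵢ − x̄)³ = 12696.0000 ⇒ m₃ = 12696.0000/8 = 1587.00000
m₂^(3/2) = 89.50000^(1.5) = 846.70973
g₁ = m₃ / m₂^(3/2) = 1587.00000 / 846.70973 ≈ 1.874

1.874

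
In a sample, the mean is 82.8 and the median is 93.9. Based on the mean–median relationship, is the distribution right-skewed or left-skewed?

left-skewed

mean − median = 82.8 − 93.9 = -11.1
mean < median ⇒ the longer tail is on the left ⇒ left-skewed (negatively skewed).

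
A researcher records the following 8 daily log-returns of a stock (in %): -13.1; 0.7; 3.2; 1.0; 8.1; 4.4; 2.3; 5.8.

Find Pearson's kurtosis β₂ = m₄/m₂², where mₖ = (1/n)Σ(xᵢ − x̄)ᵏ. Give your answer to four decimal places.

x̄ = 1.5500
Σ(xᵢ − x̄)² = 288.0200 ⇒ m₂ = 36.00250
Σ(xᵢ − x̄)⁴ = 48304.0129 ⇒ m₄ = 6038.00161
m₂² = 1296.18001
β₂ = m₄/m₂² = 6038.00161 / 1296.18001 ≈ 4.6583

4.6583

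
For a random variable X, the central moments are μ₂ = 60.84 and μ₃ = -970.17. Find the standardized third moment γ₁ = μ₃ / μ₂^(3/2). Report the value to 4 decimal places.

-2.0444

σ = √μ₂ = √60.84 = 7.80000
σ³ = μ₂^(3/2) = 474.55200
γ₁ = μ₃/σ³ = -970.17 / 474.55200 ≈ -2.0444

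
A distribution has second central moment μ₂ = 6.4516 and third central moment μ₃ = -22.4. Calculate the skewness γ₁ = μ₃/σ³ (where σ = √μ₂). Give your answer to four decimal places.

-1.3669

σ = √μ₂ = √6.4516 = 2.54000
σ³ = μ₂^(3/2) = 16.38706
γ₁ = μ₃/σ³ = -22.4 / 16.38706 ≈ -1.3669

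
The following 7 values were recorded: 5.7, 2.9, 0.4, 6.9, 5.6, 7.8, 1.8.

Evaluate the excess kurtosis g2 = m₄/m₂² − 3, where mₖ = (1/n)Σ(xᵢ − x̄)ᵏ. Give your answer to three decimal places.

x̄ = 4.4429
Σ(xᵢ − x̄)² = 45.9371 ⇒ m₂ = 6.56245
Σ(xᵢ − x̄)⁴ = 489.3660 ⇒ m₄ = 69.90943
m₂² = 43.06574
g2 = m₄/m₂² − 3 = 1.62332 − 3 ≈ -1.377

-1.377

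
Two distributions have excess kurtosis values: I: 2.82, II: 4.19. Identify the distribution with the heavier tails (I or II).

Higher excess kurtosis ⇒ heavier tails relative to the normal distribution.
2.82 vs 4.19: the larger is 4.19, so II has heavier tails.

II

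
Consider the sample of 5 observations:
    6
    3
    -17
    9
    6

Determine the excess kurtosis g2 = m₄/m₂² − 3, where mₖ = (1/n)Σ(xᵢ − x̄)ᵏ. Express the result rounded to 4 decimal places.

x̄ = 1.4000
Σ(xᵢ − x̄)² = 441.2000 ⇒ m₂ = 88.24000
Σ(xᵢ − x̄)⁴ = 118861.1360 ⇒ m₄ = 23772.22720
m₂² = 7786.29760
g2 = m₄/m₂² − 3 = 3.05308 − 3 ≈ 0.0531

0.0531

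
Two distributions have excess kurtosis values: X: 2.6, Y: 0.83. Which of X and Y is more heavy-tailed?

Higher excess kurtosis ⇒ heavier tails relative to the normal distribution.
2.6 vs 0.83: the larger is 2.6, so X has heavier tails.

X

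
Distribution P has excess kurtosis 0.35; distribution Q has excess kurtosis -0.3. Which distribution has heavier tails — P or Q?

Higher excess kurtosis ⇒ heavier tails relative to the normal distribution.
0.35 vs -0.3: the larger is 0.35, so P has heavier tails. (P is leptokurtic — heavier-than-normal tails; the other is platykurtic.)

P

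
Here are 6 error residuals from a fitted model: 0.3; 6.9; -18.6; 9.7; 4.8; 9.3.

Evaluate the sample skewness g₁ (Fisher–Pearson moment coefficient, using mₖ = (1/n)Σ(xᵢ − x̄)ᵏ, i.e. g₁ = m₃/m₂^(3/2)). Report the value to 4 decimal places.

-1.4115

x̄ = (0.3 + 6.9 - 18.6 + 9.7 + 4.8 + 9.3) / 6 = 2.0667
deviations (xᵢ − x̄): -1.7667, 4.8333, -20.6667, 7.6333, 2.7333, 7.2333
Σ(xᵢ − x̄)² = 571.6533 ⇒ m₂ = 571.6533/6 = 95.27556
Σ(xᵢ − x̄)³ = -7875.9104 ⇒ m₃ = -7875.9104/6 = -1312.65174
m₂^(3/2) = 95.27556^(1.5) = 929.97706
g₁ = m₃ / m₂^(3/2) = -1312.65174 / 929.97706 ≈ -1.4115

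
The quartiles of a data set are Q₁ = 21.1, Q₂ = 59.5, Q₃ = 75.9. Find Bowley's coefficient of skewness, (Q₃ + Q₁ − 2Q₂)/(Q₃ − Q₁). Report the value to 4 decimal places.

-0.4015

numerator: Q₃ + Q₁ − 2Q₂ = 75.9 + 21.1 − 2×59.5 = -22.0000
denominator: Q₃ − Q₁ = 75.9 − 21.1 = 54.8000
Bowley skewness = -22.0000 / 54.8000 ≈ -0.4015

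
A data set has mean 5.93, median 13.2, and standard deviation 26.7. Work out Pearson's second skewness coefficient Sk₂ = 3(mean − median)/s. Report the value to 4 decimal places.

Sk₂ = 3(5.93 − 13.2) / 26.7 = 3 × -7.2700 / 26.7
    = -21.8100 / 26.7 ≈ -0.8169

-0.8169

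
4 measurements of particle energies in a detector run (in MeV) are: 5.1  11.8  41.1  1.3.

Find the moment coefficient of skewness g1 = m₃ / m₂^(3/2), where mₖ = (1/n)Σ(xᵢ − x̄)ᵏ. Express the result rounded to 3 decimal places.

0.964

x̄ = (5.1 + 11.8 + 41.1 + 1.3) / 4 = 14.8250
deviations (xᵢ − x̄): -9.7250, -3.0250, 26.2750, -13.5250
Σ(xᵢ − x̄)² = 977.0275 ⇒ m₂ = 977.0275/4 = 244.25687
Σ(xᵢ − x̄)³ = 14718.1219 ⇒ m₃ = 14718.1219/4 = 3679.53047
m₂^(3/2) = 244.25687^(1.5) = 3817.42220
g1 = m₃ / m₂^(3/2) = 3679.53047 / 3817.42220 ≈ 0.964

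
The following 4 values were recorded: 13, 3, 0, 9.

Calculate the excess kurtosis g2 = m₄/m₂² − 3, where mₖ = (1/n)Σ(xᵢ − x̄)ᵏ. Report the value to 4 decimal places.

x̄ = 6.2500
Σ(xᵢ − x̄)² = 102.7500 ⇒ m₂ = 25.68750
Σ(xᵢ − x̄)⁴ = 3770.5781 ⇒ m₄ = 942.64453
m₂² = 659.84766
g2 = m₄/m₂² − 3 = 1.42858 − 3 ≈ -1.5714

-1.5714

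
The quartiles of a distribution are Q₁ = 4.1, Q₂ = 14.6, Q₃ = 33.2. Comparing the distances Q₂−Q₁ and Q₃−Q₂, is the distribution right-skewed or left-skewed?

right-skewed

Q₂ − Q₁ = 10.5;  Q₃ − Q₂ = 18.6
Q₃ − Q₂ > Q₂ − Q₁ ⇒ the upper half is more spread out ⇒ right-skewed.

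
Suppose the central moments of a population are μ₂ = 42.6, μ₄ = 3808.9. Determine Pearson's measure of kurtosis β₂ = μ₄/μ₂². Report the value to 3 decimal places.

μ₂² = 42.6² = 1814.76000
μ₄/μ₂² = 3808.9 / 1814.76000 = 2.09885
β₂ ≈ 2.099

2.099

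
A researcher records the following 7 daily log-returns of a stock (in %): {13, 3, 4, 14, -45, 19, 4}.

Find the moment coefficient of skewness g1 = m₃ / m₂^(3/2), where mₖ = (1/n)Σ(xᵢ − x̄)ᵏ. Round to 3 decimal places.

x̄ = (13 + 3 + 4 + 14 - 45 + 19 + 4) / 7 = 1.7143
deviations (xᵢ − x̄): 11.2857, 1.2857, 2.2857, 12.2857, -46.7143, 17.2857, 2.2857
Σ(xᵢ − x̄)² = 2771.4286 ⇒ m₂ = 2771.4286/7 = 395.91837
Σ(xᵢ − x̄)³ = -93458.3265 ⇒ m₃ = -93458.3265/7 = -13351.18950
m₂^(3/2) = 395.91837^(1.5) = 7877.86392
g1 = m₃ / m₂^(3/2) = -13351.18950 / 7877.86392 ≈ -1.695

-1.695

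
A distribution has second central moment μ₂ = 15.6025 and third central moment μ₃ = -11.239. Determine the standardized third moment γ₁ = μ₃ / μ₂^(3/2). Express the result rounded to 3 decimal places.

σ = √μ₂ = √15.6025 = 3.95000
σ³ = μ₂^(3/2) = 61.62988
γ₁ = μ₃/σ³ = -11.239 / 61.62988 ≈ -0.182

-0.182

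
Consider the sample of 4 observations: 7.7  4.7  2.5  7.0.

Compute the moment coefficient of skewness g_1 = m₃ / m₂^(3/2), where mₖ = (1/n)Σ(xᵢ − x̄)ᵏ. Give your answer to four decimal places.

x̄ = (7.7 + 4.7 + 2.5 + 7.0) / 4 = 5.4750
deviations (xᵢ − x̄): 2.2250, -0.7750, -2.9750, 1.5250
Σ(xᵢ − x̄)² = 16.7275 ⇒ m₂ = 16.7275/4 = 4.18188
Σ(xᵢ − x̄)³ = -12.2344 ⇒ m₃ = -12.2344/4 = -3.05859
m₂^(3/2) = 4.18188^(1.5) = 8.55178
g_1 = m₃ / m₂^(3/2) = -3.05859 / 8.55178 ≈ -0.3577

-0.3577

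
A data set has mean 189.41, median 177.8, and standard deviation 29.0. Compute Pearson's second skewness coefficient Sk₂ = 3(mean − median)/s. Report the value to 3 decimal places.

1.201

Sk₂ = 3(189.41 − 177.8) / 29.0 = 3 × 11.6100 / 29.0
    = 34.8300 / 29.0 ≈ 1.201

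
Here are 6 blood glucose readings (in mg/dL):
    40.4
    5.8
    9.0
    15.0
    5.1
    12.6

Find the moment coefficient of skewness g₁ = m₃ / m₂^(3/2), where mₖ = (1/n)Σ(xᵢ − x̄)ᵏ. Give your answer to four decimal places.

1.4654

x̄ = (40.4 + 5.8 + 9.0 + 15.0 + 5.1 + 12.6) / 6 = 14.6500
deviations (xᵢ − x̄): 25.7500, -8.8500, -5.6500, 0.3500, -9.5500, -2.0500
Σ(xᵢ − x̄)² = 868.8350 ⇒ m₂ = 868.8350/6 = 144.80583
Σ(xᵢ − x̄)³ = 15320.7870 ⇒ m₃ = 15320.7870/6 = 2553.46450
m₂^(3/2) = 144.80583^(1.5) = 1742.52527
g₁ = m₃ / m₂^(3/2) = 2553.46450 / 1742.52527 ≈ 1.4654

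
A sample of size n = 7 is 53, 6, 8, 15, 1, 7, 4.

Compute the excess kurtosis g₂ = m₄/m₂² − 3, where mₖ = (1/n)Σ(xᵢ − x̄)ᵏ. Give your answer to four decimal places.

1.6411

x̄ = 13.4286
Σ(xᵢ − x̄)² = 1937.7143 ⇒ m₂ = 276.81633
Σ(xᵢ − x̄)⁴ = 2489427.7201 ⇒ m₄ = 355632.53145
m₂² = 76627.27863
g₂ = m₄/m₂² − 3 = 4.64107 − 3 ≈ 1.6411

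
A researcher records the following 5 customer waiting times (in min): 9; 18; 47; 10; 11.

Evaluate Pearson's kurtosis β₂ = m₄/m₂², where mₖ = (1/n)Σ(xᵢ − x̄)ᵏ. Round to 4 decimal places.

x̄ = 19.0000
Σ(xᵢ − x̄)² = 1030.0000 ⇒ m₂ = 206.00000
Σ(xᵢ − x̄)⁴ = 635314.0000 ⇒ m₄ = 127062.80000
m₂² = 42436.00000
β₂ = m₄/m₂² = 127062.80000 / 42436.00000 ≈ 2.9942

2.9942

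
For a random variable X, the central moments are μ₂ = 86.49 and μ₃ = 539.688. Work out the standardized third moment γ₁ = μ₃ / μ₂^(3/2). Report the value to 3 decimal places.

σ = √μ₂ = √86.49 = 9.30000
σ³ = μ₂^(3/2) = 804.35700
γ₁ = μ₃/σ³ = 539.688 / 804.35700 ≈ 0.671

0.671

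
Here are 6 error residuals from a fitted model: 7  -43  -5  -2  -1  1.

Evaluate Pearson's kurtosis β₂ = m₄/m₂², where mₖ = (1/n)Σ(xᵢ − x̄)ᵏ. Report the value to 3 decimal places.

x̄ = -7.1667
Σ(xᵢ − x̄)² = 1620.8333 ⇒ m₂ = 270.13889
Σ(xᵢ − x̄)⁴ = 1695634.4861 ⇒ m₄ = 282605.74769
m₂² = 72975.01929
β₂ = m₄/m₂² = 282605.74769 / 72975.01929 ≈ 3.873

3.873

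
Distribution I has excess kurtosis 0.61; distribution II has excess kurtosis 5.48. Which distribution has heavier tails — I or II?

II

Higher excess kurtosis ⇒ heavier tails relative to the normal distribution.
0.61 vs 5.48: the larger is 5.48, so II has heavier tails.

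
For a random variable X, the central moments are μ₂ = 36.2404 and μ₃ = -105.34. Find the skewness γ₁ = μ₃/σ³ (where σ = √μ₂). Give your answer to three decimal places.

-0.483

σ = √μ₂ = √36.2404 = 6.02000
σ³ = μ₂^(3/2) = 218.16721
γ₁ = μ₃/σ³ = -105.34 / 218.16721 ≈ -0.483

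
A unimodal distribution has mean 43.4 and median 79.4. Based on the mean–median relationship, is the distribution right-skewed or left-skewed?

left-skewed

mean − median = 43.4 − 79.4 = -36.0
mean < median ⇒ the longer tail is on the left ⇒ left-skewed (negatively skewed).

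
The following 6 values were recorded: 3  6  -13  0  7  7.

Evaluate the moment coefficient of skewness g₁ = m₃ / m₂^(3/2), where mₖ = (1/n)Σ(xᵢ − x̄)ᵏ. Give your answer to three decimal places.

-1.338

x̄ = (3 + 6 - 13 + 0 + 7 + 7) / 6 = 1.6667
deviations (xᵢ − x̄): 1.3333, 4.3333, -14.6667, -1.6667, 5.3333, 5.3333
Σ(xᵢ − x̄)² = 295.3333 ⇒ m₂ = 295.3333/6 = 49.22222
Σ(xᵢ − x̄)³ = -2772.4444 ⇒ m₃ = -2772.4444/6 = -462.07407
m₂^(3/2) = 49.22222^(1.5) = 345.33598
g₁ = m₃ / m₂^(3/2) = -462.07407 / 345.33598 ≈ -1.338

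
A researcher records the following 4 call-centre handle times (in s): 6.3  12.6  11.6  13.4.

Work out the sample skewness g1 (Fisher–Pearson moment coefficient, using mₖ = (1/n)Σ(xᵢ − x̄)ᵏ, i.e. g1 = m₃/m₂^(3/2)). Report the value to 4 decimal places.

-0.9771

x̄ = (6.3 + 12.6 + 11.6 + 13.4) / 4 = 10.9750
deviations (xᵢ − x̄): -4.6750, 1.6250, 0.6250, 2.4250
Σ(xᵢ − x̄)² = 30.7675 ⇒ m₂ = 30.7675/4 = 7.69188
Σ(xᵢ − x̄)³ = -83.3794 ⇒ m₃ = -83.3794/4 = -20.84484
m₂^(3/2) = 7.69188^(1.5) = 21.33282
g1 = m₃ / m₂^(3/2) = -20.84484 / 21.33282 ≈ -0.9771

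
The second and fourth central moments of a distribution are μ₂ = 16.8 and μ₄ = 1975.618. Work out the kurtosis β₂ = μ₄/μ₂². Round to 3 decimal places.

7.000

μ₂² = 16.8² = 282.24000
μ₄/μ₂² = 1975.618 / 282.24000 = 6.99978
β₂ ≈ 7.000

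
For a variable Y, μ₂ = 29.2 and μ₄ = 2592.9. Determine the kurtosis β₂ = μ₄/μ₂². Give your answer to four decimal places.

μ₂² = 29.2² = 852.64000
μ₄/μ₂² = 2592.9 / 852.64000 = 3.04103
β₂ ≈ 3.0410

3.0410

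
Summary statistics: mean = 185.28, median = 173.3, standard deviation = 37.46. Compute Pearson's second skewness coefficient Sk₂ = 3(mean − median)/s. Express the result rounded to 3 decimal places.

Sk₂ = 3(185.28 − 173.3) / 37.46 = 3 × 11.9800 / 37.46
    = 35.9400 / 37.46 ≈ 0.959

0.959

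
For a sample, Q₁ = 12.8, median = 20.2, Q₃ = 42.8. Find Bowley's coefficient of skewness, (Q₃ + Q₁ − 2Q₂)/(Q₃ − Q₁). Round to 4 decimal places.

numerator: Q₃ + Q₁ − 2Q₂ = 42.8 + 12.8 − 2×20.2 = 15.2000
denominator: Q₃ − Q₁ = 42.8 − 12.8 = 30.0000
Bowley skewness = 15.2000 / 30.0000 ≈ 0.5067

0.5067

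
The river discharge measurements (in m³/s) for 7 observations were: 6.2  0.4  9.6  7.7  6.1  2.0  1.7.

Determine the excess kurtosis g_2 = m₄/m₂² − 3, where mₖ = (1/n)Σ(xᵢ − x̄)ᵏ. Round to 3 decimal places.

-1.461

x̄ = 4.8143
Σ(xᵢ − x̄)² = 71.9086 ⇒ m₂ = 10.27265
Σ(xᵢ − x̄)⁴ = 1136.8116 ⇒ m₄ = 162.40166
m₂² = 105.52740
g_2 = m₄/m₂² − 3 = 1.53895 − 3 ≈ -1.461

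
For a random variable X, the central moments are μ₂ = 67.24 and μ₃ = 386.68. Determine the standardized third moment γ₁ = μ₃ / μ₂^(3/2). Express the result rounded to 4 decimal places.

σ = √μ₂ = √67.24 = 8.20000
σ³ = μ₂^(3/2) = 551.36800
γ₁ = μ₃/σ³ = 386.68 / 551.36800 ≈ 0.7013

0.7013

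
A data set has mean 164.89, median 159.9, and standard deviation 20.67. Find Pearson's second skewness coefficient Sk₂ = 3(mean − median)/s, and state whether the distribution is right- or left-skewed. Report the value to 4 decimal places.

Sk₂ = 3(164.89 − 159.9) / 20.67 = 3 × 4.9900 / 20.67
    = 14.9700 / 20.67 ≈ 0.7242
Sk₂ > 0 ⇒ mean > median ⇒ right-skewed (positive skew).

0.7242, right-skewed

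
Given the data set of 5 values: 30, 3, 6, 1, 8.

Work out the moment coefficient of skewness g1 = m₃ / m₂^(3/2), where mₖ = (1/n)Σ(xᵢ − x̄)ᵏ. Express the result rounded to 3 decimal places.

1.306

x̄ = (30 + 3 + 6 + 1 + 8) / 5 = 9.6000
deviations (xᵢ − x̄): 20.4000, -6.6000, -3.6000, -8.6000, -1.6000
Σ(xᵢ − x̄)² = 549.2000 ⇒ m₂ = 549.2000/5 = 109.84000
Σ(xᵢ − x̄)³ = 7515.3600 ⇒ m₃ = 7515.3600/5 = 1503.07200
m₂^(3/2) = 109.84000^(1.5) = 1151.17351
g1 = m₃ / m₂^(3/2) = 1503.07200 / 1151.17351 ≈ 1.306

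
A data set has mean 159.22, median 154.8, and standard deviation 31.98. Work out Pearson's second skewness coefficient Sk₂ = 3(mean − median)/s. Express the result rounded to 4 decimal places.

Sk₂ = 3(159.22 − 154.8) / 31.98 = 3 × 4.4200 / 31.98
    = 13.2600 / 31.98 ≈ 0.4146

0.4146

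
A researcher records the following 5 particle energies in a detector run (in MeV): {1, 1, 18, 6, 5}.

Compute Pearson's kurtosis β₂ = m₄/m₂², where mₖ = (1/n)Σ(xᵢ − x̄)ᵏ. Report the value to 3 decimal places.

x̄ = 6.2000
Σ(xᵢ − x̄)² = 194.8000 ⇒ m₂ = 38.96000
Σ(xᵢ − x̄)⁴ = 20852.1760 ⇒ m₄ = 4170.43520
m₂² = 1517.88160
β₂ = m₄/m₂² = 4170.43520 / 1517.88160 ≈ 2.748

2.748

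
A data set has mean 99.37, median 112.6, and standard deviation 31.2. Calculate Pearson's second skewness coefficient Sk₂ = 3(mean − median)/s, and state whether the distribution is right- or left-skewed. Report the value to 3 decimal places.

Sk₂ = 3(99.37 − 112.6) / 31.2 = 3 × -13.2300 / 31.2
    = -39.6900 / 31.2 ≈ -1.272
Sk₂ < 0 ⇒ mean < median ⇒ left-skewed (negative skew).

-1.272, left-skewed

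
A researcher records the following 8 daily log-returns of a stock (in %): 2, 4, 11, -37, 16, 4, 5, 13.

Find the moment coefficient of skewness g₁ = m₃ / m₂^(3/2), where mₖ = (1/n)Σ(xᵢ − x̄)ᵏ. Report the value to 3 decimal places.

x̄ = (2 + 4 + 11 - 37 + 16 + 4 + 5 + 13) / 8 = 2.2500
deviations (xᵢ − x̄): -0.2500, 1.7500, 8.7500, -39.2500, 13.7500, 1.7500, 2.7500, 10.7500
Σ(xᵢ − x̄)² = 1935.5000 ⇒ m₂ = 1935.5000/8 = 241.93750
Σ(xᵢ − x̄)³ = -55923.7500 ⇒ m₃ = -55923.7500/8 = -6990.46875
m₂^(3/2) = 241.93750^(1.5) = 3763.17819
g₁ = m₃ / m₂^(3/2) = -6990.46875 / 3763.17819 ≈ -1.858

-1.858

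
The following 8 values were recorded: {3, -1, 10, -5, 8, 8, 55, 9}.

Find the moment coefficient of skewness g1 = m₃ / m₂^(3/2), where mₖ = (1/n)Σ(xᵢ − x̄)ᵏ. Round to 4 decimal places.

x̄ = (3 - 1 + 10 - 5 + 8 + 8 + 55 + 9) / 8 = 10.8750
deviations (xᵢ − x̄): -7.8750, -11.8750, -0.8750, -15.8750, -2.8750, -2.8750, 44.1250, -1.8750
Σ(xᵢ − x̄)² = 2422.8750 ⇒ m₂ = 2422.8750/8 = 302.85938
Σ(xᵢ − x̄)³ = 79693.5938 ⇒ m₃ = 79693.5938/8 = 9961.69922
m₂^(3/2) = 302.85938^(1.5) = 5270.61790
g1 = m₃ / m₂^(3/2) = 9961.69922 / 5270.61790 ≈ 1.8900

1.8900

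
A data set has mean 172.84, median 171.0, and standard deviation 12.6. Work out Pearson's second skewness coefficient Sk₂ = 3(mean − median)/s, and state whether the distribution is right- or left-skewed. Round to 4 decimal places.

Sk₂ = 3(172.84 − 171.0) / 12.6 = 3 × 1.8400 / 12.6
    = 5.5200 / 12.6 ≈ 0.4381
Sk₂ > 0 ⇒ mean > median ⇒ right-skewed (positive skew).

0.4381, right-skewed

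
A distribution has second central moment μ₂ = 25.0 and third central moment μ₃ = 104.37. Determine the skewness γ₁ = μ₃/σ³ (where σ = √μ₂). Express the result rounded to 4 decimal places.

0.8350

σ = √μ₂ = √25.0 = 5.00000
σ³ = μ₂^(3/2) = 125.00000
γ₁ = μ₃/σ³ = 104.37 / 125.00000 ≈ 0.8350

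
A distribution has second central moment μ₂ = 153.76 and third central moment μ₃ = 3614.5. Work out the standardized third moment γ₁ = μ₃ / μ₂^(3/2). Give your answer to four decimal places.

σ = √μ₂ = √153.76 = 12.40000
σ³ = μ₂^(3/2) = 1906.62400
γ₁ = μ₃/σ³ = 3614.5 / 1906.62400 ≈ 1.8958

1.8958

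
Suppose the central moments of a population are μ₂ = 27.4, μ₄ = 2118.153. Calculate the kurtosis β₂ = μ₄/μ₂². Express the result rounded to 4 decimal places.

μ₂² = 27.4² = 750.76000
μ₄/μ₂² = 2118.153 / 750.76000 = 2.82135
β₂ ≈ 2.8213

2.8213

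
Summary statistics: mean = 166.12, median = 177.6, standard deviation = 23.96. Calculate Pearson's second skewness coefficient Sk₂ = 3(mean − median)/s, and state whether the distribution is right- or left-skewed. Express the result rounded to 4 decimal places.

-1.4374, left-skewed

Sk₂ = 3(166.12 − 177.6) / 23.96 = 3 × -11.4800 / 23.96
    = -34.4400 / 23.96 ≈ -1.4374
Sk₂ < 0 ⇒ mean < median ⇒ left-skewed (negative skew).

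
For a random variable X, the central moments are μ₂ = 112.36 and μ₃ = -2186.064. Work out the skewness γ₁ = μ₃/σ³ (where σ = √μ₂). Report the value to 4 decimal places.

σ = √μ₂ = √112.36 = 10.60000
σ³ = μ₂^(3/2) = 1191.01600
γ₁ = μ₃/σ³ = -2186.064 / 1191.01600 ≈ -1.8355

-1.8355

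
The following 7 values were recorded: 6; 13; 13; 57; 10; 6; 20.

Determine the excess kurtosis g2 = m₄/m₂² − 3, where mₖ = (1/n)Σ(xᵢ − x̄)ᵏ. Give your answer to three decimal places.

x̄ = 17.8571
Σ(xᵢ − x̄)² = 1926.8571 ⇒ m₂ = 275.26531
Σ(xᵢ − x̄)⁴ = 2392001.8076 ⇒ m₄ = 341714.54394
m₂² = 75770.98875
g2 = m₄/m₂² − 3 = 4.50983 − 3 ≈ 1.510

1.510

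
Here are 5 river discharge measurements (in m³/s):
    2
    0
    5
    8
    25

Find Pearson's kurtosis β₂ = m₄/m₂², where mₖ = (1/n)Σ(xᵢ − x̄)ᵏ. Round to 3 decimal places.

2.809

x̄ = 8.0000
Σ(xᵢ − x̄)² = 398.0000 ⇒ m₂ = 79.60000
Σ(xᵢ − x̄)⁴ = 88994.0000 ⇒ m₄ = 17798.80000
m₂² = 6336.16000
β₂ = m₄/m₂² = 17798.80000 / 6336.16000 ≈ 2.809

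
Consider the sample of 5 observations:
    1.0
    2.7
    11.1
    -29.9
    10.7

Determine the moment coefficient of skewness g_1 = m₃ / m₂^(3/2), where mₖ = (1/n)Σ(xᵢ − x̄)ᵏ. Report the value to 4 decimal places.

-1.2329

x̄ = (1.0 + 2.7 + 11.1 - 29.9 + 10.7) / 5 = -0.8800
deviations (xᵢ − x̄): 1.8800, 3.5800, 11.9800, -29.0200, 11.5800
Σ(xᵢ − x̄)² = 1136.1280 ⇒ m₂ = 1136.1280/5 = 227.22560
Σ(xᵢ − x̄)³ = -21114.7567 ⇒ m₃ = -21114.7567/5 = -4222.95134
m₂^(3/2) = 227.22560^(1.5) = 3425.19963
g_1 = m₃ / m₂^(3/2) = -4222.95134 / 3425.19963 ≈ -1.2329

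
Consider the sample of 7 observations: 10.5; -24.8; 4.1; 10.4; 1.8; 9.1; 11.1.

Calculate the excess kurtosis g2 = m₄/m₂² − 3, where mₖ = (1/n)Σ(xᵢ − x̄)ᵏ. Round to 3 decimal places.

x̄ = 3.1714
Σ(xᵢ − x̄)² = 989.1143 ⇒ m₂ = 141.30204
Σ(xᵢ − x̄)⁴ = 622957.2012 ⇒ m₄ = 88993.88588
m₂² = 19966.26674
g2 = m₄/m₂² − 3 = 4.45721 − 3 ≈ 1.457

1.457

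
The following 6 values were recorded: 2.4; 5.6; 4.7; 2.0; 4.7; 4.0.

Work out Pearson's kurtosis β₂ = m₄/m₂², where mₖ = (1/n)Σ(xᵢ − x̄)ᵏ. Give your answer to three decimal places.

1.623

x̄ = 3.9000
Σ(xᵢ − x̄)² = 10.0400 ⇒ m₂ = 1.67333
Σ(xᵢ − x̄)⁴ = 27.2660 ⇒ m₄ = 4.54433
m₂² = 2.80004
β₂ = m₄/m₂² = 4.54433 / 2.80004 ≈ 1.623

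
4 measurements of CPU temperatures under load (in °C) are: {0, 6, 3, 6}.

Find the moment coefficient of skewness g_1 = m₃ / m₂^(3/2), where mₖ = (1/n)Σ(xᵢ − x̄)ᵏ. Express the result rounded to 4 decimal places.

x̄ = (0 + 6 + 3 + 6) / 4 = 3.7500
deviations (xᵢ − x̄): -3.7500, 2.2500, -0.7500, 2.2500
Σ(xᵢ − x̄)² = 24.7500 ⇒ m₂ = 24.7500/4 = 6.18750
Σ(xᵢ − x̄)³ = -30.3750 ⇒ m₃ = -30.3750/4 = -7.59375
m₂^(3/2) = 6.18750^(1.5) = 15.39121
g_1 = m₃ / m₂^(3/2) = -7.59375 / 15.39121 ≈ -0.4934

-0.4934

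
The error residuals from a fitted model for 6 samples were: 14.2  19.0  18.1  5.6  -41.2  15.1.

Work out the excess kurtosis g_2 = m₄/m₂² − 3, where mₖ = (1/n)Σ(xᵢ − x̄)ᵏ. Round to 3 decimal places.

0.892

x̄ = 5.1333
Σ(xᵢ − x̄)² = 2688.9533 ⇒ m₂ = 448.15889
Σ(xᵢ − x̄)⁴ = 4690522.2761 ⇒ m₄ = 781753.71269
m₂² = 200846.38969
g_2 = m₄/m₂² − 3 = 3.89230 − 3 ≈ 0.892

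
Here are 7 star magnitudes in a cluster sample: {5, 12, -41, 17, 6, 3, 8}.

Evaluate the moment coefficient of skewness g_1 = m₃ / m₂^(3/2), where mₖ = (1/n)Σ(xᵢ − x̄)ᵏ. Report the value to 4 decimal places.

x̄ = (5 + 12 - 41 + 17 + 6 + 3 + 8) / 7 = 1.4286
deviations (xᵢ − x̄): 3.5714, 10.5714, -42.4286, 15.5714, 4.5714, 1.5714, 6.5714
Σ(xᵢ − x̄)² = 2233.7143 ⇒ m₂ = 2233.7143/7 = 319.10204
Σ(xᵢ − x̄)³ = -70993.4694 ⇒ m₃ = -70993.4694/7 = -10141.92420
m₂^(3/2) = 319.10204^(1.5) = 5700.25616
g_1 = m₃ / m₂^(3/2) = -10141.92420 / 5700.25616 ≈ -1.7792

-1.7792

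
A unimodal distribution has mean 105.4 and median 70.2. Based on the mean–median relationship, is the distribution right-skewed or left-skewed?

right-skewed

mean − median = 105.4 − 70.2 = 35.2
mean > median ⇒ the longer tail is on the right ⇒ right-skewed (positively skewed).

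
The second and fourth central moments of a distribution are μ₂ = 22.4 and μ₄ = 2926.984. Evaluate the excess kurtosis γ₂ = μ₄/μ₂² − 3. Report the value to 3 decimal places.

2.833

μ₂² = 22.4² = 501.76000
μ₄/μ₂² = 2926.984 / 501.76000 = 5.83343
γ₂ = 5.83343 − 3 ≈ 2.833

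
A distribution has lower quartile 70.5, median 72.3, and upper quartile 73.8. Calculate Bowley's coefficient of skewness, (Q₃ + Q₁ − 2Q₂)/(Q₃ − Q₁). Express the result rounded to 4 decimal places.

numerator: Q₃ + Q₁ − 2Q₂ = 73.8 + 70.5 − 2×72.3 = -0.3000
denominator: Q₃ − Q₁ = 73.8 − 70.5 = 3.3000
Bowley skewness = -0.3000 / 3.3000 ≈ -0.0909

-0.0909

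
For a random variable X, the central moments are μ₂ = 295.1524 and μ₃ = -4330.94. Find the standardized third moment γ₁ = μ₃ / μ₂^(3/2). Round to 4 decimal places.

σ = √μ₂ = √295.1524 = 17.18000
σ³ = μ₂^(3/2) = 5070.71823
γ₁ = μ₃/σ³ = -4330.94 / 5070.71823 ≈ -0.8541

-0.8541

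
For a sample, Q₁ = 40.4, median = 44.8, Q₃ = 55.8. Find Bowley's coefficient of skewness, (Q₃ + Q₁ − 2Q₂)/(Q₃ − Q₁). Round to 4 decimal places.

numerator: Q₃ + Q₁ − 2Q₂ = 55.8 + 40.4 − 2×44.8 = 6.6000
denominator: Q₃ − Q₁ = 55.8 − 40.4 = 15.4000
Bowley skewness = 6.6000 / 15.4000 ≈ 0.4286

0.4286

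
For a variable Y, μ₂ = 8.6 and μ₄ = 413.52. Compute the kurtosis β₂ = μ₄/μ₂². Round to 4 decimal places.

5.5911

μ₂² = 8.6² = 73.96000
μ₄/μ₂² = 413.52 / 73.96000 = 5.59113
β₂ ≈ 5.5911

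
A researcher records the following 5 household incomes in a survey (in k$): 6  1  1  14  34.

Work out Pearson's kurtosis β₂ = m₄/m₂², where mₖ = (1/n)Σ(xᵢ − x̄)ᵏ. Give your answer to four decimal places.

x̄ = 11.2000
Σ(xᵢ − x̄)² = 762.8000 ⇒ m₂ = 152.56000
Σ(xᵢ − x̄)⁴ = 292674.8960 ⇒ m₄ = 58534.97920
m₂² = 23274.55360
β₂ = m₄/m₂² = 58534.97920 / 23274.55360 ≈ 2.5150

2.5150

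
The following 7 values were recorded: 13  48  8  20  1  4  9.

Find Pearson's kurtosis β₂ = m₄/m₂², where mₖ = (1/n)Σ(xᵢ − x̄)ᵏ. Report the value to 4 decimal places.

x̄ = 14.7143
Σ(xᵢ − x̄)² = 1519.4286 ⇒ m₂ = 217.06122
Σ(xᵢ − x̄)⁴ = 1279968.9213 ⇒ m₄ = 182852.70304
m₂² = 47115.57518
β₂ = m₄/m₂² = 182852.70304 / 47115.57518 ≈ 3.8809

3.8809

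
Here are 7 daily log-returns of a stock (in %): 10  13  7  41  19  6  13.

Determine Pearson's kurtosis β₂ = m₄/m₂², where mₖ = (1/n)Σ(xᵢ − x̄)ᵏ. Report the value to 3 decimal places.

4.026

x̄ = 15.5714
Σ(xᵢ − x̄)² = 867.7143 ⇒ m₂ = 123.95918
Σ(xᵢ − x̄)⁴ = 433087.1079 ⇒ m₄ = 61869.58684
m₂² = 15365.87922
β₂ = m₄/m₂² = 61869.58684 / 15365.87922 ≈ 4.026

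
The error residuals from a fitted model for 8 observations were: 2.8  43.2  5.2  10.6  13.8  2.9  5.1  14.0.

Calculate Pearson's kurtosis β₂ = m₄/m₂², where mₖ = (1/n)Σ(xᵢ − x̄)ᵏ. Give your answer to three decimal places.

4.882

x̄ = 12.2000
Σ(xᵢ − x̄)² = 1243.6200 ⇒ m₂ = 155.45250
Σ(xᵢ − x̄)⁴ = 943774.7826 ⇒ m₄ = 117971.84783
m₂² = 24165.47976
β₂ = m₄/m₂² = 117971.84783 / 24165.47976 ≈ 4.882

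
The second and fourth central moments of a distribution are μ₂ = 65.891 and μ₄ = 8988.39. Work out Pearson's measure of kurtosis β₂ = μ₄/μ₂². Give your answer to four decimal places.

μ₂² = 65.891² = 4341.62388
μ₄/μ₂² = 8988.39 / 4341.62388 = 2.07028
β₂ ≈ 2.0703

2.0703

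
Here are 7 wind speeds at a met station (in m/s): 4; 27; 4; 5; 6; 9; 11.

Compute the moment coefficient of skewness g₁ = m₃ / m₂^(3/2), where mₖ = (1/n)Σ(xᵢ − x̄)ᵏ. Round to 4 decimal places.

x̄ = (4 + 27 + 4 + 5 + 6 + 9 + 11) / 7 = 9.4286
deviations (xᵢ − x̄): -5.4286, 17.5714, -5.4286, -4.4286, -3.4286, -0.4286, 1.5714
Σ(xᵢ − x̄)² = 401.7143 ⇒ m₂ = 401.7143/7 = 57.38776
Σ(xᵢ − x̄)³ = 4981.9592 ⇒ m₃ = 4981.9592/7 = 711.70845
m₂^(3/2) = 57.38776^(1.5) = 434.73925
g₁ = m₃ / m₂^(3/2) = 711.70845 / 434.73925 ≈ 1.6371

1.6371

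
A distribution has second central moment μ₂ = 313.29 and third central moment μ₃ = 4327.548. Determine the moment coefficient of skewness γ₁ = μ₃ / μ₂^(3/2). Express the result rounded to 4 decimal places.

0.7804

σ = √μ₂ = √313.29 = 17.70000
σ³ = μ₂^(3/2) = 5545.23300
γ₁ = μ₃/σ³ = 4327.548 / 5545.23300 ≈ 0.7804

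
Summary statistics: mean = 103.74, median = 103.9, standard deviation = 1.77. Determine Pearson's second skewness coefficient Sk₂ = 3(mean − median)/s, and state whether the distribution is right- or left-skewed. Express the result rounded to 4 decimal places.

Sk₂ = 3(103.74 − 103.9) / 1.77 = 3 × -0.1600 / 1.77
    = -0.4800 / 1.77 ≈ -0.2712
Sk₂ < 0 ⇒ mean < median ⇒ left-skewed (negative skew).

-0.2712, left-skewed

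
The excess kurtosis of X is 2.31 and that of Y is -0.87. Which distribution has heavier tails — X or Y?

X

Higher excess kurtosis ⇒ heavier tails relative to the normal distribution.
2.31 vs -0.87: the larger is 2.31, so X has heavier tails. (X is leptokurtic — heavier-than-normal tails; the other is platykurtic.)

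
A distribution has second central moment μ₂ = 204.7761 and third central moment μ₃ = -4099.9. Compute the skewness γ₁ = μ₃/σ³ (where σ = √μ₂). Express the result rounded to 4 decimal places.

σ = √μ₂ = √204.7761 = 14.31000
σ³ = μ₂^(3/2) = 2930.34599
γ₁ = μ₃/σ³ = -4099.9 / 2930.34599 ≈ -1.3991

-1.3991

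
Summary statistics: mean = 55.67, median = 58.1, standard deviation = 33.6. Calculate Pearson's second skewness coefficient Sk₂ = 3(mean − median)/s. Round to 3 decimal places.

-0.217

Sk₂ = 3(55.67 − 58.1) / 33.6 = 3 × -2.4300 / 33.6
    = -7.2900 / 33.6 ≈ -0.217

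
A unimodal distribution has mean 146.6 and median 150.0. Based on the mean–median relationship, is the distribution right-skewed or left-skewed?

mean − median = 146.6 − 150.0 = -3.4
mean < median ⇒ the longer tail is on the left ⇒ left-skewed (negatively skewed).

left-skewed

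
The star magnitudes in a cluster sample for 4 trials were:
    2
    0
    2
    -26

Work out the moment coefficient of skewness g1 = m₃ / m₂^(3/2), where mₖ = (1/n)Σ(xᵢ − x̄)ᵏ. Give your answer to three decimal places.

-1.139

x̄ = (2 + 0 + 2 - 26) / 4 = -5.5000
deviations (xᵢ − x̄): 7.5000, 5.5000, 7.5000, -20.5000
Σ(xᵢ − x̄)² = 563.0000 ⇒ m₂ = 563.0000/4 = 140.75000
Σ(xᵢ − x̄)³ = -7605.0000 ⇒ m₃ = -7605.0000/4 = -1901.25000
m₂^(3/2) = 140.75000^(1.5) = 1669.83133
g1 = m₃ / m₂^(3/2) = -1901.25000 / 1669.83133 ≈ -1.139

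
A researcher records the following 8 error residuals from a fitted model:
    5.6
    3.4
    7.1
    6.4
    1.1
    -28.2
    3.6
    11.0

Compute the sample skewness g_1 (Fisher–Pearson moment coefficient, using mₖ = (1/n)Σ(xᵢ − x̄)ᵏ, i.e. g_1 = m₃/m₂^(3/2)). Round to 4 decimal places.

x̄ = (5.6 + 3.4 + 7.1 + 6.4 + 1.1 - 28.2 + 3.6 + 11.0) / 8 = 1.2500
deviations (xᵢ − x̄): 4.3500, 2.1500, 5.8500, 5.1500, -0.1500, -29.4500, 2.3500, 9.7500
Σ(xᵢ − x̄)² = 1052.2000 ⇒ m₂ = 1052.2000/8 = 131.52500
Σ(xᵢ − x̄)³ = -24173.1810 ⇒ m₃ = -24173.1810/8 = -3021.64762
m₂^(3/2) = 131.52500^(1.5) = 1508.38591
g_1 = m₃ / m₂^(3/2) = -3021.64762 / 1508.38591 ≈ -2.0032

-2.0032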